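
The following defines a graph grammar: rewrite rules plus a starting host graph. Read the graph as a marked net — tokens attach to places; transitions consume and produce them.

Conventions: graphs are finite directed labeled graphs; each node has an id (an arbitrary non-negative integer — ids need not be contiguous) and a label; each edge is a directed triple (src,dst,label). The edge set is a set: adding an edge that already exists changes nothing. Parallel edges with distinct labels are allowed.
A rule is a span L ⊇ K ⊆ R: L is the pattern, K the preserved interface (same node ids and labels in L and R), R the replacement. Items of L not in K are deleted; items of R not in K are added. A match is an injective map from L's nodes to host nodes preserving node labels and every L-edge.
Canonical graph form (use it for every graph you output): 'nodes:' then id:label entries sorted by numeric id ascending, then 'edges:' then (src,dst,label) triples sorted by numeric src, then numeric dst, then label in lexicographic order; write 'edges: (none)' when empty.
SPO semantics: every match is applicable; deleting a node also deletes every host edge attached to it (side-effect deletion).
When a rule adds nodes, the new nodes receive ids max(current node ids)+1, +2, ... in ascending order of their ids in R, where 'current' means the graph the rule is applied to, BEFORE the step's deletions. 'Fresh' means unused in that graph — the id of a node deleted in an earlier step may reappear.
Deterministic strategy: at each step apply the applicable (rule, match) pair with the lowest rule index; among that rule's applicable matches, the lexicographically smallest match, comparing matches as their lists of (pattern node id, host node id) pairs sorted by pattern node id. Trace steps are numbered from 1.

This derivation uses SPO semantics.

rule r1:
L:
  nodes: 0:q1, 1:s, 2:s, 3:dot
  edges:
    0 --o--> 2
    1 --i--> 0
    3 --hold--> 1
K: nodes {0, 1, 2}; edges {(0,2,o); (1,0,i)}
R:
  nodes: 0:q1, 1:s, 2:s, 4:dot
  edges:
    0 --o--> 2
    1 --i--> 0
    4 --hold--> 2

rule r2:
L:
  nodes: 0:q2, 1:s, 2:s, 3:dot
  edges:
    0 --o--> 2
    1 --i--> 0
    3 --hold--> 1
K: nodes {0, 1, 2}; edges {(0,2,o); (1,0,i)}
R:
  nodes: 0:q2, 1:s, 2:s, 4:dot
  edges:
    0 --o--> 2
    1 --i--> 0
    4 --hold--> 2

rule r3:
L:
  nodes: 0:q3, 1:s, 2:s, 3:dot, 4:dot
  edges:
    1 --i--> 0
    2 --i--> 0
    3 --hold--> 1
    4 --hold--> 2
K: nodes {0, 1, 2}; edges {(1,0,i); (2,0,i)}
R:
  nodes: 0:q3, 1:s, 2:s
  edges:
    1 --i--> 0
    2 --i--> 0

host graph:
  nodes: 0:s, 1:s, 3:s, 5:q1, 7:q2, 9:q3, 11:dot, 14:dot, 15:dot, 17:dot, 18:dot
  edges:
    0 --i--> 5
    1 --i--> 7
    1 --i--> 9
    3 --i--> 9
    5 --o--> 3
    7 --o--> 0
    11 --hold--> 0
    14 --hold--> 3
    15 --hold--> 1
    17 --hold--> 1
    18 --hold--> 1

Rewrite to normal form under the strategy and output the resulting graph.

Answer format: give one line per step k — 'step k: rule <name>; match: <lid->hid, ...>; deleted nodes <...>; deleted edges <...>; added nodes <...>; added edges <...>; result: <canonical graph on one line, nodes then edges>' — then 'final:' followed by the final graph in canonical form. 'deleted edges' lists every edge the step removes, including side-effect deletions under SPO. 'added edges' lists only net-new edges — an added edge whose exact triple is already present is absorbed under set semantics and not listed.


step 1: rule r1; match: 0->5, 1->0, 2->3, 3->11; deleted nodes 11; deleted edges (11,0,hold); added nodes 19; added edges (19,3,hold); result: nodes: 0:s, 1:s, 3:s, 5:q1, 7:q2, 9:q3, 14:dot, 15:dot, 17:dot, 18:dot, 19:dot edges: (0,5,i); (1,7,i); (1,9,i); (3,9,i); (5,3,o); (7,0,o); (14,3,hold); (15,1,hold); (17,1,hold); (18,1,hold); (19,3,hold)
step 2: rule r2; match: 0->7, 1->1, 2->0, 3->15; deleted nodes 15; deleted edges (15,1,hold); added nodes 20; added edges (20,0,hold); result: nodes: 0:s, 1:s, 3:s, 5:q1, 7:q2, 9:q3, 14:dot, 17:dot, 18:dot, 19:dot, 20:dot edges: (0,5,i); (1,7,i); (1,9,i); (3,9,i); (5,3,o); (7,0,o); (14,3,hold); (17,1,hold); (18,1,hold); (19,3,hold); (20,0,hold)
step 3: rule r1; match: 0->5, 1->0, 2->3, 3->20; deleted nodes 20; deleted edges (20,0,hold); added nodes 21; added edges (21,3,hold); result: nodes: 0:s, 1:s, 3:s, 5:q1, 7:q2, 9:q3, 14:dot, 17:dot, 18:dot, 19:dot, 21:dot edges: (0,5,i); (1,7,i); (1,9,i); (3,9,i); (5,3,o); (7,0,o); (14,3,hold); (17,1,hold); (18,1,hold); (19,3,hold); (21,3,hold)
step 4: rule r2; match: 0->7, 1->1, 2->0, 3->17; deleted nodes 17; deleted edges (17,1,hold); added nodes 22; added edges (22,0,hold); result: nodes: 0:s, 1:s, 3:s, 5:q1, 7:q2, 9:q3, 14:dot, 18:dot, 19:dot, 21:dot, 22:dot edges: (0,5,i); (1,7,i); (1,9,i); (3,9,i); (5,3,o); (7,0,o); (14,3,hold); (18,1,hold); (19,3,hold); (21,3,hold); (22,0,hold)
step 5: rule r1; match: 0->5, 1->0, 2->3, 3->22; deleted nodes 22; deleted edges (22,0,hold); added nodes 23; added edges (23,3,hold); result: nodes: 0:s, 1:s, 3:s, 5:q1, 7:q2, 9:q3, 14:dot, 18:dot, 19:dot, 21:dot, 23:dot edges: (0,5,i); (1,7,i); (1,9,i); (3,9,i); (5,3,o); (7,0,o); (14,3,hold); (18,1,hold); (19,3,hold); (21,3,hold); (23,3,hold)
step 6: rule r2; match: 0->7, 1->1, 2->0, 3->18; deleted nodes 18; deleted edges (18,1,hold); added nodes 24; added edges (24,0,hold); result: nodes: 0:s, 1:s, 3:s, 5:q1, 7:q2, 9:q3, 14:dot, 19:dot, 21:dot, 23:dot, 24:dot edges: (0,5,i); (1,7,i); (1,9,i); (3,9,i); (5,3,o); (7,0,o); (14,3,hold); (19,3,hold); (21,3,hold); (23,3,hold); (24,0,hold)
step 7: rule r1; match: 0->5, 1->0, 2->3, 3->24; deleted nodes 24; deleted edges (24,0,hold); added nodes 25; added edges (25,3,hold); result: nodes: 0:s, 1:s, 3:s, 5:q1, 7:q2, 9:q3, 14:dot, 19:dot, 21:dot, 23:dot, 25:dot edges: (0,5,i); (1,7,i); (1,9,i); (3,9,i); (5,3,o); (7,0,o); (14,3,hold); (19,3,hold); (21,3,hold); (23,3,hold); (25,3,hold)
final:
nodes: 0:s, 1:s, 3:s, 5:q1, 7:q2, 9:q3, 14:dot, 19:dot, 21:dot, 23:dot, 25:dot
edges: (0,5,i); (1,7,i); (1,9,i); (3,9,i); (5,3,o); (7,0,o); (14,3,hold); (19,3,hold); (21,3,hold); (23,3,hold); (25,3,hold)


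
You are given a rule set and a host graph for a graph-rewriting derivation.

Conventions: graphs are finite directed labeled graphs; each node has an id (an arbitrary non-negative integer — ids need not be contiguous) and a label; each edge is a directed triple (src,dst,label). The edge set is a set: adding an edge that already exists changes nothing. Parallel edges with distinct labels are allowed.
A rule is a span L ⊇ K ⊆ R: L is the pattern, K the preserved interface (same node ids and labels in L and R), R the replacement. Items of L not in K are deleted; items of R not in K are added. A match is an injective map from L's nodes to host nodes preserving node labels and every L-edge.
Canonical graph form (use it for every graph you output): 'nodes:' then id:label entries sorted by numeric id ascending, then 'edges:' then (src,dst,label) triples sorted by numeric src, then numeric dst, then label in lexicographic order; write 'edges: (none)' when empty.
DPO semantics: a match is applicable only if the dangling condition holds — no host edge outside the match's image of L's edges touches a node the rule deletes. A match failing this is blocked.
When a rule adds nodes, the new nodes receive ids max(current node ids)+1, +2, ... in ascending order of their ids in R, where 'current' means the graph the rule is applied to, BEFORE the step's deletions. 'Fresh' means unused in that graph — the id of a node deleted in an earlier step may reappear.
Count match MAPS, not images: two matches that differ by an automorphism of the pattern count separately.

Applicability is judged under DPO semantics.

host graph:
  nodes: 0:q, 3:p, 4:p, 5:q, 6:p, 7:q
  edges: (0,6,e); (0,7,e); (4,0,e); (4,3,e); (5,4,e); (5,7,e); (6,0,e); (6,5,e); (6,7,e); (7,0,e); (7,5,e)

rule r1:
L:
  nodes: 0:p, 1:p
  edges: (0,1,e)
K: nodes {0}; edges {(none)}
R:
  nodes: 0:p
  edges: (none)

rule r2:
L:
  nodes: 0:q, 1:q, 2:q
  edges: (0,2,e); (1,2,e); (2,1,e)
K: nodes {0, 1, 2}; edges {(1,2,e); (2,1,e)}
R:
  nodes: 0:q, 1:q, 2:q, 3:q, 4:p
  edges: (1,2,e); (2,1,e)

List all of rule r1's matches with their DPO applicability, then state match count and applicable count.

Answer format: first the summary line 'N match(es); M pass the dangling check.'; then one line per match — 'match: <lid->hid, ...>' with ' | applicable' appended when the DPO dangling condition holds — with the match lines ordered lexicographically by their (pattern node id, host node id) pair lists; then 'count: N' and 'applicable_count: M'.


1 match(es); 1 pass the dangling check.
match: 0->4, 1->3 | applicable
count: 1
applicable_count: 1


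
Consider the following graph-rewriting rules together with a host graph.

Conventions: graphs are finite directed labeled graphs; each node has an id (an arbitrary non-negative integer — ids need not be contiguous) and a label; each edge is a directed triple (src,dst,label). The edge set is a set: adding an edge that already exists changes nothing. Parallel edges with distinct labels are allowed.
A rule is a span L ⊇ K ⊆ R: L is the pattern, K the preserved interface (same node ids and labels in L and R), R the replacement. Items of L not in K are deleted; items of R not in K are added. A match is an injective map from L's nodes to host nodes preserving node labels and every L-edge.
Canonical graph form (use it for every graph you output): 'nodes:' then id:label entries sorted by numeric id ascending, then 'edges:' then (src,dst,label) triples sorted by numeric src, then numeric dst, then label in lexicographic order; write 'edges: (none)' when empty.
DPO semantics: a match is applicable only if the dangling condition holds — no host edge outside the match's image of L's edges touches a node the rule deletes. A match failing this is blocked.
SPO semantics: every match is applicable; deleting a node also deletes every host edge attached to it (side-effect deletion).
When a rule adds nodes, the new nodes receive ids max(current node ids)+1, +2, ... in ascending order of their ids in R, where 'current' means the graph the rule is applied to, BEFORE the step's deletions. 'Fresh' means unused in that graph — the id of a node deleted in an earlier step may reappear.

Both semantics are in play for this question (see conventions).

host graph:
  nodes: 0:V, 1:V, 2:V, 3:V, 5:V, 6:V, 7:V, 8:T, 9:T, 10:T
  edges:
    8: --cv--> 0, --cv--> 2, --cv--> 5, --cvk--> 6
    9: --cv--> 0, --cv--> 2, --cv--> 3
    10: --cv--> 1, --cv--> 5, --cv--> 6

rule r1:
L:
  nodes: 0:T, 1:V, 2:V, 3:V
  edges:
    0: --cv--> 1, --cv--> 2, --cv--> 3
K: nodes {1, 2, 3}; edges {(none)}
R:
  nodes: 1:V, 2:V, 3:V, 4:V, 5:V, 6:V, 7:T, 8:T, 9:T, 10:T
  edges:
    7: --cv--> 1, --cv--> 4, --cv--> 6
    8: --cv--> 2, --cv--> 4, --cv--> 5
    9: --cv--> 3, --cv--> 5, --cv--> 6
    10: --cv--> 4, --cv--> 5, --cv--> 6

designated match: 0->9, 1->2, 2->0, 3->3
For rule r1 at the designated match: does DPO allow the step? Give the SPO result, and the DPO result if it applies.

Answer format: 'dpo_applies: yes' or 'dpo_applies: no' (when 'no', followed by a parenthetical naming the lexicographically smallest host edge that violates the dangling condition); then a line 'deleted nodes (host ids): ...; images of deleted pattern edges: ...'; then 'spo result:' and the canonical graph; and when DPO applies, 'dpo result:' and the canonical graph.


dpo_applies: yes
deleted nodes (host ids): 9; images of deleted pattern edges: (9,0,cv); (9,2,cv); (9,3,cv)
spo result:
nodes: 0:V, 1:V, 2:V, 3:V, 5:V, 6:V, 7:V, 8:T, 10:T, 11:V, 12:V, 13:V, 14:T, 15:T, 16:T, 17:T
edges: (8,0,cv); (8,2,cv); (8,5,cv); (8,6,cvk); (10,1,cv); (10,5,cv); (10,6,cv); (14,2,cv); (14,11,cv); (14,13,cv); (15,0,cv); (15,11,cv); (15,12,cv); (16,3,cv); (16,12,cv); (16,13,cv); (17,11,cv); (17,12,cv); (17,13,cv)
dpo result:
nodes: 0:V, 1:V, 2:V, 3:V, 5:V, 6:V, 7:V, 8:T, 10:T, 11:V, 12:V, 13:V, 14:T, 15:T, 16:T, 17:T
edges: (8,0,cv); (8,2,cv); (8,5,cv); (8,6,cvk); (10,1,cv); (10,5,cv); (10,6,cv); (14,2,cv); (14,11,cv); (14,13,cv); (15,0,cv); (15,11,cv); (15,12,cv); (16,3,cv); (16,12,cv); (16,13,cv); (17,11,cv); (17,12,cv); (17,13,cv)


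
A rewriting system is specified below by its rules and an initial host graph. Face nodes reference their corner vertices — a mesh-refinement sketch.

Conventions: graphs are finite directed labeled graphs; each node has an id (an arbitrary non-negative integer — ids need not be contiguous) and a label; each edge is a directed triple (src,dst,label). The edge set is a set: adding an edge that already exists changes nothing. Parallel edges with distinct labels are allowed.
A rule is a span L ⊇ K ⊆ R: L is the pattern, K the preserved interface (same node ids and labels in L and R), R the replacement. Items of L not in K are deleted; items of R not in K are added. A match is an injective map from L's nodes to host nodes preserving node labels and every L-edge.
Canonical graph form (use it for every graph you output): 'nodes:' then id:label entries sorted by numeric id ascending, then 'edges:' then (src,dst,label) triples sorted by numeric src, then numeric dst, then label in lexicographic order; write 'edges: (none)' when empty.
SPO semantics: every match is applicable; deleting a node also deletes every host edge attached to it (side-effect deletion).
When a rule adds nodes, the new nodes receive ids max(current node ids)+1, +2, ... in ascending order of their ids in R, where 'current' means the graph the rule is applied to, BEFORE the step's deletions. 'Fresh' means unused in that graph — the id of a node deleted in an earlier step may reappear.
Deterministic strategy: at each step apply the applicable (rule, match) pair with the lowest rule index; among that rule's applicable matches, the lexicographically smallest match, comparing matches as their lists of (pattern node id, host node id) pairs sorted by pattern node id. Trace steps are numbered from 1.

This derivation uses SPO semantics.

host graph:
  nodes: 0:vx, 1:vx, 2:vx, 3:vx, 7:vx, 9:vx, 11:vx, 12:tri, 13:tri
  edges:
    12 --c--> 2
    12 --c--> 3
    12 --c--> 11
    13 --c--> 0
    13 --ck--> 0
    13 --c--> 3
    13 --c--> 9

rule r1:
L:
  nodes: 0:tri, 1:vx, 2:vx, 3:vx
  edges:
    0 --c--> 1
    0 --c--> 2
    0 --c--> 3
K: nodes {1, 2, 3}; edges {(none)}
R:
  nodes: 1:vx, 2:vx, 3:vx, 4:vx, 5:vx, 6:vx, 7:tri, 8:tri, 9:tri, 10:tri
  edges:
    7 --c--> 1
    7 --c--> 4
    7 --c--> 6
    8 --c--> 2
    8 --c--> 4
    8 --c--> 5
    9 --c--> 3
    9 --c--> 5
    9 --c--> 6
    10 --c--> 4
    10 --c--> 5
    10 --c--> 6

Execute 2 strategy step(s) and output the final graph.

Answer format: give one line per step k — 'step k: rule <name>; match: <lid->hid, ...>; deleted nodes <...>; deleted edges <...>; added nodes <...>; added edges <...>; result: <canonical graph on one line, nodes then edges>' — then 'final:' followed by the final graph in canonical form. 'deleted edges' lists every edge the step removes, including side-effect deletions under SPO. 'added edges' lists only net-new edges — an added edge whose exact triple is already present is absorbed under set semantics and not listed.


step 1: rule r1; match: 0->12, 1->2, 2->3, 3->11; deleted nodes 12; deleted edges (12,2,c); (12,3,c); (12,11,c); added nodes 14, 15, 16, 17, 18, 19, 20; added edges (17,2,c); (17,14,c); (17,16,c); (18,3,c); (18,14,c); (18,15,c); (19,11,c); (19,15,c); (19,16,c); (20,14,c); (20,15,c); (20,16,c); result: nodes: 0:vx, 1:vx, 2:vx, 3:vx, 7:vx, 9:vx, 11:vx, 13:tri, 14:vx, 15:vx, 16:vx, 17:tri, 18:tri, 19:tri, 20:tri edges: (13,0,c); (13,0,ck); (13,3,c); (13,9,c); (17,2,c); (17,14,c); (17,16,c); (18,3,c); (18,14,c); (18,15,c); (19,11,c); (19,15,c); (19,16,c); (20,14,c); (20,15,c); (20,16,c)
step 2: rule r1; match: 0->13, 1->0, 2->3, 3->9; deleted nodes 13; deleted edges (13,0,c); (13,0,ck); (13,3,c); (13,9,c); added nodes 21, 22, 23, 24, 25, 26, 27; added edges (24,0,c); (24,21,c); (24,23,c); (25,3,c); (25,21,c); (25,22,c); (26,9,c); (26,22,c); (26,23,c); (27,21,c); (27,22,c); (27,23,c); result: nodes: 0:vx, 1:vx, 2:vx, 3:vx, 7:vx, 9:vx, 11:vx, 14:vx, 15:vx, 16:vx, 17:tri, 18:tri, 19:tri, 20:tri, 21:vx, 22:vx, 23:vx, 24:tri, 25:tri, 26:tri, 27:tri edges: (17,2,c); (17,14,c); (17,16,c); (18,3,c); (18,14,c); (18,15,c); (19,11,c); (19,15,c); (19,16,c); (20,14,c); (20,15,c); (20,16,c); (24,0,c); (24,21,c); (24,23,c); (25,3,c); (25,21,c); (25,22,c); (26,9,c); (26,22,c); (26,23,c); (27,21,c); (27,22,c); (27,23,c)
final:
nodes: 0:vx, 1:vx, 2:vx, 3:vx, 7:vx, 9:vx, 11:vx, 14:vx, 15:vx, 16:vx, 17:tri, 18:tri, 19:tri, 20:tri, 21:vx, 22:vx, 23:vx, 24:tri, 25:tri, 26:tri, 27:tri
edges: (17,2,c); (17,14,c); (17,16,c); (18,3,c); (18,14,c); (18,15,c); (19,11,c); (19,15,c); (19,16,c); (20,14,c); (20,15,c); (20,16,c); (24,0,c); (24,21,c); (24,23,c); (25,3,c); (25,21,c); (25,22,c); (26,9,c); (26,22,c); (26,23,c); (27,21,c); (27,22,c); (27,23,c)


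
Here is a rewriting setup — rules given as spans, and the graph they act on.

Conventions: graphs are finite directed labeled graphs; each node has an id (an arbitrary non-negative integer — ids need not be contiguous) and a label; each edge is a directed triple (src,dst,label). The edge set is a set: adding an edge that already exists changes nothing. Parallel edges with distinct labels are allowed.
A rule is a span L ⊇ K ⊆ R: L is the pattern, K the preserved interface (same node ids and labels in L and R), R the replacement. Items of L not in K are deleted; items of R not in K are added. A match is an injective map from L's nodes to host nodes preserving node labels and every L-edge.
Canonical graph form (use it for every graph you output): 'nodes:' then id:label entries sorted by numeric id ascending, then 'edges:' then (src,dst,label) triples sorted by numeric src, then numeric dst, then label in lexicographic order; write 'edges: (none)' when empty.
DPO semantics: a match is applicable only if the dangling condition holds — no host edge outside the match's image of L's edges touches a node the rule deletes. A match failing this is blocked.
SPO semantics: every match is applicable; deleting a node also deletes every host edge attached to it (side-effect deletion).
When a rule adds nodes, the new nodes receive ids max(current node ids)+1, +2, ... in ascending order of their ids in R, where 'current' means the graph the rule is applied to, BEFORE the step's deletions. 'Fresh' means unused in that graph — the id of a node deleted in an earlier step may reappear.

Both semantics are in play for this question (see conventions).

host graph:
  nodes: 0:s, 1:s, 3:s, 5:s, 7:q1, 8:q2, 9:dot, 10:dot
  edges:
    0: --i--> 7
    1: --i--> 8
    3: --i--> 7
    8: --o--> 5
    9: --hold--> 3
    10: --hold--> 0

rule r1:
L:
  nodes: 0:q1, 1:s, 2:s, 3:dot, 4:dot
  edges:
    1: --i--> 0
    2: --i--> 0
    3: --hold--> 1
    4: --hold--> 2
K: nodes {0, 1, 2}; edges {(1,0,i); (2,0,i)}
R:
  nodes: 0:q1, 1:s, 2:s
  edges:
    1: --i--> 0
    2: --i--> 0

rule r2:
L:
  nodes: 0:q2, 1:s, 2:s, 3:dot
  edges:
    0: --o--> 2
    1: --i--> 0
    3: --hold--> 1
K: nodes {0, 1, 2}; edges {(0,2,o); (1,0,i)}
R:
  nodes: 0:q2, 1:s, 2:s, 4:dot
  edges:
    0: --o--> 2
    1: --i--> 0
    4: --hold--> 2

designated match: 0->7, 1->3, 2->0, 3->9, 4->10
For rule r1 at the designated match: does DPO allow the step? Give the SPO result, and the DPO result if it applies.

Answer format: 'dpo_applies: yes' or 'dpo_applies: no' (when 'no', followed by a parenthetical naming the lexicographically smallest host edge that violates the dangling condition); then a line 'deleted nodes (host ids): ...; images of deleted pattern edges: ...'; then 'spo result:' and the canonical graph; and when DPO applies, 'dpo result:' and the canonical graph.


dpo_applies: yes
deleted nodes (host ids): 9, 10; images of deleted pattern edges: (9,3,hold); (10,0,hold)
spo result:
nodes: 0:s, 1:s, 3:s, 5:s, 7:q1, 8:q2
edges: (0,7,i); (1,8,i); (3,7,i); (8,5,o)
dpo result:
nodes: 0:s, 1:s, 3:s, 5:s, 7:q1, 8:q2
edges: (0,7,i); (1,8,i); (3,7,i); (8,5,o)


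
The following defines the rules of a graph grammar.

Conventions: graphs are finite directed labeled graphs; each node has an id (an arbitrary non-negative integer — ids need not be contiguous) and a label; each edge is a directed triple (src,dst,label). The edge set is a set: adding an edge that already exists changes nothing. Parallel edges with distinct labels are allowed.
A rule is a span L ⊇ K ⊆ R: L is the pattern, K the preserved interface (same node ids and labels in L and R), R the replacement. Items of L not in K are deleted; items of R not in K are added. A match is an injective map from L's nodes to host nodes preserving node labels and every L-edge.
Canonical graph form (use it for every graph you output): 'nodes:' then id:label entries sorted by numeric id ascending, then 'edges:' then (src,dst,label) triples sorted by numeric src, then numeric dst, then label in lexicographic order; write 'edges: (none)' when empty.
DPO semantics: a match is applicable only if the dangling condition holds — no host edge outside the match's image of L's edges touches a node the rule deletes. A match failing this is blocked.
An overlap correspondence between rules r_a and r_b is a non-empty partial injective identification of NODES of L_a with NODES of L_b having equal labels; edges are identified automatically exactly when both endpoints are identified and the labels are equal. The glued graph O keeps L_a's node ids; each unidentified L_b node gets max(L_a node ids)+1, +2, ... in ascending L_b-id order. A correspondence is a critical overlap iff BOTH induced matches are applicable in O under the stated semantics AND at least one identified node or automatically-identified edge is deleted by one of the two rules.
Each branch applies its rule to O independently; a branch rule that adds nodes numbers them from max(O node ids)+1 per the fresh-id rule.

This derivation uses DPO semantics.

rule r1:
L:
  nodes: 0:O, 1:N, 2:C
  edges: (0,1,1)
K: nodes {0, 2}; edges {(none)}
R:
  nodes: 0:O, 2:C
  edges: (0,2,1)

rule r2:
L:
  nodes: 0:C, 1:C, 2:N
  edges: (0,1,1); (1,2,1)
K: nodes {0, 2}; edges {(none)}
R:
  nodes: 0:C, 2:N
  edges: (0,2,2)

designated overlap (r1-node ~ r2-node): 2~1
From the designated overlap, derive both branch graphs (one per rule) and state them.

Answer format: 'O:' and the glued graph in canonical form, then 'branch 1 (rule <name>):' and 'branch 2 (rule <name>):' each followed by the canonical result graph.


O:
nodes: 0:O, 1:N, 2:C, 3:C, 4:N
edges: (0,1,1); (2,4,1); (3,2,1)
branch 1 (rule r1):
nodes: 0:O, 2:C, 3:C, 4:N
edges: (0,2,1); (2,4,1); (3,2,1)
branch 2 (rule r2):
nodes: 0:O, 1:N, 3:C, 4:N
edges: (0,1,1); (3,4,2)


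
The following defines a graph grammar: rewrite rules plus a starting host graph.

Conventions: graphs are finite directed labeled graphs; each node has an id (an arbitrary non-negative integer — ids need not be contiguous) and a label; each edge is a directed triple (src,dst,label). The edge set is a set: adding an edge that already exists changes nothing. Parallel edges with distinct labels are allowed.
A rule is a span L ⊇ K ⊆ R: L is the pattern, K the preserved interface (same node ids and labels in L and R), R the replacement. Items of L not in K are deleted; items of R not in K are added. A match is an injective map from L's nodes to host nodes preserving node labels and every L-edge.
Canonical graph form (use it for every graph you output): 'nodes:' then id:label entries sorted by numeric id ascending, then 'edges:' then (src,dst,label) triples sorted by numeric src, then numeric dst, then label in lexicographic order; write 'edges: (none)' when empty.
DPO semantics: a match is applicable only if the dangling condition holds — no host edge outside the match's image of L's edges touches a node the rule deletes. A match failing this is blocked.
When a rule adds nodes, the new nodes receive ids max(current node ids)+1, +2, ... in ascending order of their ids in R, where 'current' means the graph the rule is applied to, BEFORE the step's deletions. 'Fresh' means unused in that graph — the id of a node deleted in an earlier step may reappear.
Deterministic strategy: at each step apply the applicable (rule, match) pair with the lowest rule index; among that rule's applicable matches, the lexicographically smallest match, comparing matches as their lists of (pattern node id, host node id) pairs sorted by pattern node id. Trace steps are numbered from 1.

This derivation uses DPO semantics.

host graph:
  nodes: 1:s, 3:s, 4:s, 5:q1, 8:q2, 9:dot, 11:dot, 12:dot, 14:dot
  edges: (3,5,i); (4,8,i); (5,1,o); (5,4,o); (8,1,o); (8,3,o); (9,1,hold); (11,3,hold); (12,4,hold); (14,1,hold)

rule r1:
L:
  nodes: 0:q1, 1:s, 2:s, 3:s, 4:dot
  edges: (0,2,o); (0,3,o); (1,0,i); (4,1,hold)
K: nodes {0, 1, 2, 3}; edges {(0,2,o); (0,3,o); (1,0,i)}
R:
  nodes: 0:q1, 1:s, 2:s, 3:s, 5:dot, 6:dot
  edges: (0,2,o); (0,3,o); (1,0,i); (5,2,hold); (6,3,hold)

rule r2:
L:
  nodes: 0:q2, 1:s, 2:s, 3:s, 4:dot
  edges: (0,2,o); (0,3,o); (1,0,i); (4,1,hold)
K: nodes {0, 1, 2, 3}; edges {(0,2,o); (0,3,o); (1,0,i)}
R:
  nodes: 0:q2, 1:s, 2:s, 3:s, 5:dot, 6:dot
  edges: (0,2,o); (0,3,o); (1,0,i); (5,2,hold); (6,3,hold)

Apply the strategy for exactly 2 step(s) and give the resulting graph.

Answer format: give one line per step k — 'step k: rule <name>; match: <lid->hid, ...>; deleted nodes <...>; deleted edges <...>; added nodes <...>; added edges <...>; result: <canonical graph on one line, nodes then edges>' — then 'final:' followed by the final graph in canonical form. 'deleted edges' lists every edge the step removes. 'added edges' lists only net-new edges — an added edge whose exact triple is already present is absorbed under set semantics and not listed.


step 1: rule r1; match: 0->5, 1->3, 2->1, 3->4, 4->11; deleted nodes 11; deleted edges (11,3,hold); added nodes 15, 16; added edges (15,1,hold); (16,4,hold); result: nodes: 1:s, 3:s, 4:s, 5:q1, 8:q2, 9:dot, 12:dot, 14:dot, 15:dot, 16:dot edges: (3,5,i); (4,8,i); (5,1,o); (5,4,o); (8,1,o); (8,3,o); (9,1,hold); (12,4,hold); (14,1,hold); (15,1,hold); (16,4,hold)
step 2: rule r2; match: 0->8, 1->4, 2->1, 3->3, 4->12; deleted nodes 12; deleted edges (12,4,hold); added nodes 17, 18; added edges (17,1,hold); (18,3,hold); result: nodes: 1:s, 3:s, 4:s, 5:q1, 8:q2, 9:dot, 14:dot, 15:dot, 16:dot, 17:dot, 18:dot edges: (3,5,i); (4,8,i); (5,1,o); (5,4,o); (8,1,o); (8,3,o); (9,1,hold); (14,1,hold); (15,1,hold); (16,4,hold); (17,1,hold); (18,3,hold)
final:
nodes: 1:s, 3:s, 4:s, 5:q1, 8:q2, 9:dot, 14:dot, 15:dot, 16:dot, 17:dot, 18:dot
edges: (3,5,i); (4,8,i); (5,1,o); (5,4,o); (8,1,o); (8,3,o); (9,1,hold); (14,1,hold); (15,1,hold); (16,4,hold); (17,1,hold); (18,3,hold)


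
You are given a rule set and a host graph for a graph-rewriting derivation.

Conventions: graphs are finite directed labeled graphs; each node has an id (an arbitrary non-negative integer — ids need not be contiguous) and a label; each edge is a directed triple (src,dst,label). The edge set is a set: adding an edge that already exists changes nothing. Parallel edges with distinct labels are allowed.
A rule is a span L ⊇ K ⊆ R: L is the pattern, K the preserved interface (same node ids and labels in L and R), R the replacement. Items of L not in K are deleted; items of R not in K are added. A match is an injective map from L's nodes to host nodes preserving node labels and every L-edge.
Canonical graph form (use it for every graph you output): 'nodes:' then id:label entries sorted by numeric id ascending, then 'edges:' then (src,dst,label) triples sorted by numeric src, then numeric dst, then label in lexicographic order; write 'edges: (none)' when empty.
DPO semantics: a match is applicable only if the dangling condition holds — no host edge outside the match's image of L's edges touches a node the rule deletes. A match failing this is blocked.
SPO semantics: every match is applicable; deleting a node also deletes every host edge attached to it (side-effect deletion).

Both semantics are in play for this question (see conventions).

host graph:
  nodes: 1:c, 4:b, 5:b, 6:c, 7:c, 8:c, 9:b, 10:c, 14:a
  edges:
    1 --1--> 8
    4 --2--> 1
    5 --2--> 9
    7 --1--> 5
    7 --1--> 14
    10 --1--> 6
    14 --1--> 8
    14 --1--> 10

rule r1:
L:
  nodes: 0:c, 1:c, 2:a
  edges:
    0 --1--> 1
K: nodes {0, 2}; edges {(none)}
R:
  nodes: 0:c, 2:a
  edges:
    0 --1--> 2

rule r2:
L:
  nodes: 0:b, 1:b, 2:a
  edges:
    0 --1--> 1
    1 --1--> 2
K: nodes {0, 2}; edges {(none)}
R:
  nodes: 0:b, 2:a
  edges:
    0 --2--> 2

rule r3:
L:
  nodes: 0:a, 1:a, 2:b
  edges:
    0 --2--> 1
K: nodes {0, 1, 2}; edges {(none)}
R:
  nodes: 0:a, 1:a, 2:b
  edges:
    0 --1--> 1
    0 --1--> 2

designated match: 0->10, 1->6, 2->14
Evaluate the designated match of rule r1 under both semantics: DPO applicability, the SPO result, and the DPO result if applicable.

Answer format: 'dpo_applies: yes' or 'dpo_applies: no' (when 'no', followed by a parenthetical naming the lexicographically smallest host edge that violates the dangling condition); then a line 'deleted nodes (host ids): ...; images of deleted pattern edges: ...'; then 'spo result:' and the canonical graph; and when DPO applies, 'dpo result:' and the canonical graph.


dpo_applies: yes
deleted nodes (host ids): 6; images of deleted pattern edges: (10,6,1)
spo result:
nodes: 1:c, 4:b, 5:b, 7:c, 8:c, 9:b, 10:c, 14:a
edges: (1,8,1); (4,1,2); (5,9,2); (7,5,1); (7,14,1); (10,14,1); (14,8,1); (14,10,1)
dpo result:
nodes: 1:c, 4:b, 5:b, 7:c, 8:c, 9:b, 10:c, 14:a
edges: (1,8,1); (4,1,2); (5,9,2); (7,5,1); (7,14,1); (10,14,1); (14,8,1); (14,10,1)


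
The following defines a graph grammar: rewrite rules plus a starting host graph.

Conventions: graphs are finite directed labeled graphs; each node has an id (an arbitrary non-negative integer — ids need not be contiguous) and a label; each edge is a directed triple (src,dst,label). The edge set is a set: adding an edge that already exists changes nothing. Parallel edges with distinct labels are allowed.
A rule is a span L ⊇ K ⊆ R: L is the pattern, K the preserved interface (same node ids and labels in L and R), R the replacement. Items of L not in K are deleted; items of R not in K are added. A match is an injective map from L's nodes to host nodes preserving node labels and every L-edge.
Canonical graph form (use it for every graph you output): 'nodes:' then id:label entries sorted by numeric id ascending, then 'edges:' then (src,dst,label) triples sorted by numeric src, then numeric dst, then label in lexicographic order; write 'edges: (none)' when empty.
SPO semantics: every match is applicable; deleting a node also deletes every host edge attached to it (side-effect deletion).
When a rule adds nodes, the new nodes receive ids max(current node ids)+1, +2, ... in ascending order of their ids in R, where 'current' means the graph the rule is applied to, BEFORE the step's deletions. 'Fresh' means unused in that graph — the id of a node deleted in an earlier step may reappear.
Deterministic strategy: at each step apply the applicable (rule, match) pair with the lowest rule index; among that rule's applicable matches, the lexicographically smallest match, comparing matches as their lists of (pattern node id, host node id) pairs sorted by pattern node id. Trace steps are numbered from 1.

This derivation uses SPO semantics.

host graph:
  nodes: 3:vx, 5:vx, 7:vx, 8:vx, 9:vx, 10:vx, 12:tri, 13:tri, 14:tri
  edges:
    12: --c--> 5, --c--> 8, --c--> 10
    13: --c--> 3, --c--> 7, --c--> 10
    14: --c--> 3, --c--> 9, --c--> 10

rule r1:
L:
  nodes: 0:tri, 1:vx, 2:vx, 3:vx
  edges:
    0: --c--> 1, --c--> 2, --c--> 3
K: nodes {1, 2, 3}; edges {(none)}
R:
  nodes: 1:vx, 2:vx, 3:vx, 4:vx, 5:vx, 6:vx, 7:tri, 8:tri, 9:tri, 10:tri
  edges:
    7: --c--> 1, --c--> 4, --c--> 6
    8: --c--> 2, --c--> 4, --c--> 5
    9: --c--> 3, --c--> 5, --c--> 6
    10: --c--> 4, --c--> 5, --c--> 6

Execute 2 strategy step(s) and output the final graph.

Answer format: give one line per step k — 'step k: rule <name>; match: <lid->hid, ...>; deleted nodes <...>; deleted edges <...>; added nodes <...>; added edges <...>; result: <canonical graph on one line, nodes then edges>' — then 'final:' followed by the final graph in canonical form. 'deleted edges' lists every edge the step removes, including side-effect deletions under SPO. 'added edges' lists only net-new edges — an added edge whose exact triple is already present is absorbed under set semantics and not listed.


step 1: rule r1; match: 0->12, 1->5, 2->8, 3->10; deleted nodes 12; deleted edges (12,5,c); (12,8,c); (12,10,c); added nodes 15, 16, 17, 18, 19, 20, 21; added edges (18,5,c); (18,15,c); (18,17,c); (19,8,c); (19,15,c); (19,16,c); (20,10,c); (20,16,c); (20,17,c); (21,15,c); (21,16,c); (21,17,c); result: nodes: 3:vx, 5:vx, 7:vx, 8:vx, 9:vx, 10:vx, 13:tri, 14:tri, 15:vx, 16:vx, 17:vx, 18:tri, 19:tri, 20:tri, 21:tri edges: (13,3,c); (13,7,c); (13,10,c); (14,3,c); (14,9,c); (14,10,c); (18,5,c); (18,15,c); (18,17,c); (19,8,c); (19,15,c); (19,16,c); (20,10,c); (20,16,c); (20,17,c); (21,15,c); (21,16,c); (21,17,c)
step 2: rule r1; match: 0->13, 1->3, 2->7, 3->10; deleted nodes 13; deleted edges (13,3,c); (13,7,c); (13,10,c); added nodes 22, 23, 24, 25, 26, 27, 28; added edges (25,3,c); (25,22,c); (25,24,c); (26,7,c); (26,22,c); (26,23,c); (27,10,c); (27,23,c); (27,24,c); (28,22,c); (28,23,c); (28,24,c); result: nodes: 3:vx, 5:vx, 7:vx, 8:vx, 9:vx, 10:vx, 14:tri, 15:vx, 16:vx, 17:vx, 18:tri, 19:tri, 20:tri, 21:tri, 22:vx, 23:vx, 24:vx, 25:tri, 26:tri, 27:tri, 28:tri edges: (14,3,c); (14,9,c); (14,10,c); (18,5,c); (18,15,c); (18,17,c); (19,8,c); (19,15,c); (19,16,c); (20,10,c); (20,16,c); (20,17,c); (21,15,c); (21,16,c); (21,17,c); (25,3,c); (25,22,c); (25,24,c); (26,7,c); (26,22,c); (26,23,c); (27,10,c); (27,23,c); (27,24,c); (28,22,c); (28,23,c); (28,24,c)
final:
nodes: 3:vx, 5:vx, 7:vx, 8:vx, 9:vx, 10:vx, 14:tri, 15:vx, 16:vx, 17:vx, 18:tri, 19:tri, 20:tri, 21:tri, 22:vx, 23:vx, 24:vx, 25:tri, 26:tri, 27:tri, 28:tri
edges: (14,3,c); (14,9,c); (14,10,c); (18,5,c); (18,15,c); (18,17,c); (19,8,c); (19,15,c); (19,16,c); (20,10,c); (20,16,c); (20,17,c); (21,15,c); (21,16,c); (21,17,c); (25,3,c); (25,22,c); (25,24,c); (26,7,c); (26,22,c); (26,23,c); (27,10,c); (27,23,c); (27,24,c); (28,22,c); (28,23,c); (28,24,c)


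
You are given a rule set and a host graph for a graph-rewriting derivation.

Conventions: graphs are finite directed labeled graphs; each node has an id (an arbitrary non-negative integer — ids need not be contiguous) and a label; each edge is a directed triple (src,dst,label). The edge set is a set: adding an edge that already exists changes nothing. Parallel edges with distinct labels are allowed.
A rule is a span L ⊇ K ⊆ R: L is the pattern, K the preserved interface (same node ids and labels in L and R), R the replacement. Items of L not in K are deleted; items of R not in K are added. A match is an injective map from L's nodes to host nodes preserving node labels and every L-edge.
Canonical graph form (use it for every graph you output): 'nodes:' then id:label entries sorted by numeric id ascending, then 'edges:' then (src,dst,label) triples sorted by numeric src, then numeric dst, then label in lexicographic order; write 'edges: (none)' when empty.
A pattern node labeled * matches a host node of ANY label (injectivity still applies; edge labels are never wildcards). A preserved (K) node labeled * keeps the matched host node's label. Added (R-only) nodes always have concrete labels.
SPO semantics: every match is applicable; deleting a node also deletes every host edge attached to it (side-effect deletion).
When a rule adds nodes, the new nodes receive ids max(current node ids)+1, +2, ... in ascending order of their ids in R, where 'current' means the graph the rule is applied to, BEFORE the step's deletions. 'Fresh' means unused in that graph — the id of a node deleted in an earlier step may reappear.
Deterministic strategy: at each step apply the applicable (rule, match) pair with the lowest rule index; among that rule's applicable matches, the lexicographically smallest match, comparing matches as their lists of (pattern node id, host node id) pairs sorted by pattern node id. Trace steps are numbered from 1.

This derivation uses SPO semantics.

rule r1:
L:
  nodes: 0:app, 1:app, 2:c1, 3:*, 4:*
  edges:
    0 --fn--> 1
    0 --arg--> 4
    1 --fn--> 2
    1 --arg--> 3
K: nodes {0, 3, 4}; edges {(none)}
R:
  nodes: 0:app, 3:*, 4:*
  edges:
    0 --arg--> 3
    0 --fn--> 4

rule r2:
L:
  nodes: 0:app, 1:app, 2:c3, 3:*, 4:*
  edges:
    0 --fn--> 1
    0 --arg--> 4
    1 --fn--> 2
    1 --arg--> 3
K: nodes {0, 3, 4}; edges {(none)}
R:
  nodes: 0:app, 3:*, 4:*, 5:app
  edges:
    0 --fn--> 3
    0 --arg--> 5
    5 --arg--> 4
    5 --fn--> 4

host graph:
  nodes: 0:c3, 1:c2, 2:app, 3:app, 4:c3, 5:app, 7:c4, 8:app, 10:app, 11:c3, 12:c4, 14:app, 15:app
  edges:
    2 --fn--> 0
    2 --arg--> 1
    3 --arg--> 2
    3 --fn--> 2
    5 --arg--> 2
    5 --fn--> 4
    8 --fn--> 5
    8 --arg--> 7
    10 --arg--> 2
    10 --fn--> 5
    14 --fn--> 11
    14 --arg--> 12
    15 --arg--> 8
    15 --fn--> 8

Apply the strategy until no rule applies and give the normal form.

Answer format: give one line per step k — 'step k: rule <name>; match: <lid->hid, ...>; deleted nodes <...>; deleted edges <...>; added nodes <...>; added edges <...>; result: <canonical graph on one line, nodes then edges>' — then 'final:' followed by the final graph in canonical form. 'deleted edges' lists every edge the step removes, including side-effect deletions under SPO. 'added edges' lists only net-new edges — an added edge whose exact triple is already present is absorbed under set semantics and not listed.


step 1: rule r2; match: 0->8, 1->5, 2->4, 3->2, 4->7; deleted nodes 4, 5; deleted edges (5,2,arg); (5,4,fn); (8,5,fn); (8,7,arg); (10,5,fn); added nodes 16; added edges (8,2,fn); (8,16,arg); (16,7,arg); (16,7,fn); result: nodes: 0:c3, 1:c2, 2:app, 3:app, 7:c4, 8:app, 10:app, 11:c3, 12:c4, 14:app, 15:app, 16:app edges: (2,0,fn); (2,1,arg); (3,2,arg); (3,2,fn); (8,2,fn); (8,16,arg); (10,2,arg); (14,11,fn); (14,12,arg); (15,8,arg); (15,8,fn); (16,7,arg); (16,7,fn)
step 2: rule r2; match: 0->8, 1->2, 2->0, 3->1, 4->16; deleted nodes 0, 2; deleted edges (2,0,fn); (2,1,arg); (3,2,arg); (3,2,fn); (8,2,fn); (8,16,arg); (10,2,arg); added nodes 17; added edges (8,1,fn); (8,17,arg); (17,16,arg); (17,16,fn); result: nodes: 1:c2, 3:app, 7:c4, 8:app, 10:app, 11:c3, 12:c4, 14:app, 15:app, 16:app, 17:app edges: (8,1,fn); (8,17,arg); (14,11,fn); (14,12,arg); (15,8,arg); (15,8,fn); (16,7,arg); (16,7,fn); (17,16,arg); (17,16,fn)
final:
nodes: 1:c2, 3:app, 7:c4, 8:app, 10:app, 11:c3, 12:c4, 14:app, 15:app, 16:app, 17:app
edges: (8,1,fn); (8,17,arg); (14,11,fn); (14,12,arg); (15,8,arg); (15,8,fn); (16,7,arg); (16,7,fn); (17,16,arg); (17,16,fn)


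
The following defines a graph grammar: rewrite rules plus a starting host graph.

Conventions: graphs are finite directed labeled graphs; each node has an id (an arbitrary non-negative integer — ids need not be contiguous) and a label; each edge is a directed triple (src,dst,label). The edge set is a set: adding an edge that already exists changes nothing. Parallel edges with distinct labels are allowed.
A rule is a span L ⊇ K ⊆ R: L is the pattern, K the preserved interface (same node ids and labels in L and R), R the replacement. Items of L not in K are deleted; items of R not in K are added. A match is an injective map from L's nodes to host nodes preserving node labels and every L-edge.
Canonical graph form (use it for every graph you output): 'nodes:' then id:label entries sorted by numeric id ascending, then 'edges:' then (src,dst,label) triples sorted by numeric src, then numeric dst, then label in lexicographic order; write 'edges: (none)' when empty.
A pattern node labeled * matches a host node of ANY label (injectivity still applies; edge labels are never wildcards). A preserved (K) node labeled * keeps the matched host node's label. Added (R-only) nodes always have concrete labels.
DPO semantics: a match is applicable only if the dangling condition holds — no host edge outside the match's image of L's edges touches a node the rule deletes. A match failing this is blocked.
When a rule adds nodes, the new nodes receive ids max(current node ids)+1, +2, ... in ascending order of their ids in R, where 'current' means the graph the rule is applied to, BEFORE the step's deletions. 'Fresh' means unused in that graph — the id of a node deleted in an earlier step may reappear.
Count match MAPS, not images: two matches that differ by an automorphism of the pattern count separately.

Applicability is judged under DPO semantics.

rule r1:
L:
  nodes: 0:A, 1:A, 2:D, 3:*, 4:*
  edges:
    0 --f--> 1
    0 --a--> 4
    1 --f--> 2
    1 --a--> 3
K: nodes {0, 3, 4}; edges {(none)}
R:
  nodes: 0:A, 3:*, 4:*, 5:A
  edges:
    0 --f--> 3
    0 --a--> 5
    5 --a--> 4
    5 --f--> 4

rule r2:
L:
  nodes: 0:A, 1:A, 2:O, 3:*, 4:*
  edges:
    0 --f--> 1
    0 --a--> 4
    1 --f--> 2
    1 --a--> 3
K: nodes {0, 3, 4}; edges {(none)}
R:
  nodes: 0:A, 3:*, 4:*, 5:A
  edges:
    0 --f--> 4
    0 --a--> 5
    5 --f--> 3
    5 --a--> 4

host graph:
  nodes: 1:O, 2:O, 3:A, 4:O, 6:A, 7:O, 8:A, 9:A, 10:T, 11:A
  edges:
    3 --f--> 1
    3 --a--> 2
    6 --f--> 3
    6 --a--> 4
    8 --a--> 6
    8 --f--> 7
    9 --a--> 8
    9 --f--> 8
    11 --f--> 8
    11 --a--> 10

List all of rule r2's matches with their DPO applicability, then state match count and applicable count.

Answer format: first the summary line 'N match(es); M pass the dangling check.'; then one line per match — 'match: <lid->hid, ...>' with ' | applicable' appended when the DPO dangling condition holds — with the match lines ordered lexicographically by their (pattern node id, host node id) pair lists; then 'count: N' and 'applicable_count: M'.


2 match(es); 1 pass the dangling check.
match: 0->6, 1->3, 2->1, 3->2, 4->4 | applicable
match: 0->11, 1->8, 2->7, 3->6, 4->10
count: 2
applicable_count: 1
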